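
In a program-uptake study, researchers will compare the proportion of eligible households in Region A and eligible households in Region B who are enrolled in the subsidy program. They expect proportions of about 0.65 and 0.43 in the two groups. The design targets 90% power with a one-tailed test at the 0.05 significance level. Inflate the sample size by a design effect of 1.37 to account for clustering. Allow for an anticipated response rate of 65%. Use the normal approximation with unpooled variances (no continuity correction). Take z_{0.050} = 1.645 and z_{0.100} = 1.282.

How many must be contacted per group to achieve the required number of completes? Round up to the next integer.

n = 177 per group

n = (z_α + z_β)² · [p₁(1−p₁) + p₂(1−p₂)] / (p₁ − p₂)²
  = (1.645 + 1.282)² · (0.65·0.35 + 0.43·0.57) / (0.22)²
  = (2.927)² · (0.2275 + 0.2451) / 0.0484
  = 8.5673 · 0.4726 / 0.0484
  = 83.66
Design effect: 1.37 × 83.66 = 114.61.
Adjust for 65% response: 114.61 / 0.65 = 176.32.
Round up → n = 177 per group.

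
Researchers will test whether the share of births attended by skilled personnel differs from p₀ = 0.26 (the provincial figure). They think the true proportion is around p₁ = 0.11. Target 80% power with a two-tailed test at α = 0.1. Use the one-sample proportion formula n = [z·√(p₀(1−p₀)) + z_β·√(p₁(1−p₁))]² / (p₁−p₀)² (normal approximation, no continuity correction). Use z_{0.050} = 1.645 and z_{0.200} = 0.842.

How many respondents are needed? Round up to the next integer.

n = [z_{α/2}·√(p₀q₀) + z_β·√(p₁q₁)]² / (p₁ − p₀)²
  = [1.645·√(0.26·0.74) + 0.842·√(0.11·0.89)]² / (-0.15)²
  = [1.645·0.4386 + 0.842·0.3129]² / 0.0225
  = [0.9850]² / 0.0225
  = 43.12
Round up → n = 44.

n = 44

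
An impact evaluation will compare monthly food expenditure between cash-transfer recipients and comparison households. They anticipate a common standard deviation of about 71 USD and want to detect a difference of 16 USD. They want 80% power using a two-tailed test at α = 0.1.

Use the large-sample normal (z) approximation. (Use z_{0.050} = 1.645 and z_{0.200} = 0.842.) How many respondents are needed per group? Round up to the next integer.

n = 244 per group

n = (z_{α/2} + z_β)² · (σ₁² + σ₂²) / δ²
  = (1.645 + 0.842)² · (2·71² = 10082) / 16²
  = 6.1852 · 10082 / 256
  = 243.59
Round up → n = 244 per group.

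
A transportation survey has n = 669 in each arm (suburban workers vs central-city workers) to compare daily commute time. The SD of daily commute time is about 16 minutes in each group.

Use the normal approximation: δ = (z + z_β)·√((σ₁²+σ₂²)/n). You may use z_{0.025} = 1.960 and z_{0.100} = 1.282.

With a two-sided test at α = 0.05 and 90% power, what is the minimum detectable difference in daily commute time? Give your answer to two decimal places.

Minimum detectable difference ≈ 2.84 minutes

δ = (z_{α/2} + z_β) · √((σ₁²+σ₂²)/n)
  = (1.960 + 1.282) · √(512/669)
  = 3.242 · √0.76532
  = 3.242 · 0.8748
  = 2.8362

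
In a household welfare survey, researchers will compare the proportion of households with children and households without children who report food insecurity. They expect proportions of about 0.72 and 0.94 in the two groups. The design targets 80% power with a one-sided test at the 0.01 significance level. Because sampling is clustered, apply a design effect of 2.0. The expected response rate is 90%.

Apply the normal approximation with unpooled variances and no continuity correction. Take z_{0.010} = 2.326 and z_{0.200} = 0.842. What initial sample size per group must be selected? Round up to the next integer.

n = (z_α + z_β)² · [p₁(1−p₁) + p₂(1−p₂)] / (p₁ − p₂)²
  = (2.326 + 0.842)² · (0.72·0.28 + 0.94·0.06) / (-0.22)²
  = (3.168)² · (0.2016 + 0.0564) / 0.0484
  = 10.0362 · 0.2580 / 0.0484
  = 53.50
Design effect: 2.0 × 53.50 = 107.00.
Adjust for 90% response: 107.00 / 0.90 = 118.89.
Round up → n = 119 per group.

n = 119 per group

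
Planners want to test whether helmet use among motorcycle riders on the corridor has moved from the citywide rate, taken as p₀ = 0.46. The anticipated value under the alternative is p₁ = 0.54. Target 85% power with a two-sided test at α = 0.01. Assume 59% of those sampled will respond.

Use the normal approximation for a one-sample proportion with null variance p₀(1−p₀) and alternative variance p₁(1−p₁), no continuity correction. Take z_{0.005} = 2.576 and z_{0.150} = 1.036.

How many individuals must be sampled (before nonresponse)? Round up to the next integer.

n = 859

n = [z_{α/2}·√(p₀q₀) + z_β·√(p₁q₁)]² / (p₁ − p₀)²
  = [2.576·√(0.46·0.54) + 1.036·√(0.54·0.46)]² / (0.08)²
  = [2.576·0.4984 + 1.036·0.4984]² / 0.0064
  = [1.8002]² / 0.0064
  = 506.37
Adjust for 59% response: 506.37 / 0.59 = 858.25.
Round up → n = 859.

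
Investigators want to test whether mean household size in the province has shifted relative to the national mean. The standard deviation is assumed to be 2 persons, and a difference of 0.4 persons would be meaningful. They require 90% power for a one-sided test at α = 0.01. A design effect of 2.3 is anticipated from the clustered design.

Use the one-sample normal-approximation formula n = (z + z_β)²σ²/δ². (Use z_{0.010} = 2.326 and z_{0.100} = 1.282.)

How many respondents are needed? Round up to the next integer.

n = (z_α + z_β)² · σ² / δ²
  = (2.326 + 1.282)² · 2² / 0.4²
  = 13.0177 · 4 / 0.16
  = 325.44
Design effect: 2.3 × 325.44 = 748.52.
Round up → n = 749.

n = 749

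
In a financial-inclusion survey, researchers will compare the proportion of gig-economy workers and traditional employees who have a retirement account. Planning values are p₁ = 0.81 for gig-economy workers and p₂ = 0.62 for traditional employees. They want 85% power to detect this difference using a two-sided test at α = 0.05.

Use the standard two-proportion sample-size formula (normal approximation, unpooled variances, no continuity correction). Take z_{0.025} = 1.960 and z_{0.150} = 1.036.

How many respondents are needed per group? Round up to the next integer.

n = 97 per group

n = (z_{α/2} + z_β)² · [p₁(1−p₁) + p₂(1−p₂)] / (p₁ − p₂)²
  = (1.960 + 1.036)² · (0.81·0.19 + 0.62·0.38) / (0.19)²
  = (2.996)² · (0.1539 + 0.2356) / 0.0361
  = 8.9760 · 0.3895 / 0.0361
  = 96.85
Round up → n = 97 per group.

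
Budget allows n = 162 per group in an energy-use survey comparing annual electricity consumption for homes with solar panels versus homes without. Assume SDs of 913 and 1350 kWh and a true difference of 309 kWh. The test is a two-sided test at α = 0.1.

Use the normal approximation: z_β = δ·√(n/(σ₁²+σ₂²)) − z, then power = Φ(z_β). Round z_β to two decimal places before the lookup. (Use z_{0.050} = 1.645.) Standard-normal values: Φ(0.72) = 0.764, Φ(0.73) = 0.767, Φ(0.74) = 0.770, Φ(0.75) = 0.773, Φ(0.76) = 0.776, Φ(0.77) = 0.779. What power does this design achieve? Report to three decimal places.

Power ≈ 0.779

z_β = δ·√(n/(σ₁²+σ₂²)) − z_{α/2}
    = 309 · √(162/2656069) − 1.645
    = 309 · 0.00781 − 1.645
    = 2.4132 − 1.645 = 0.7682 → 0.77
Power = Φ(0.77) = 0.779.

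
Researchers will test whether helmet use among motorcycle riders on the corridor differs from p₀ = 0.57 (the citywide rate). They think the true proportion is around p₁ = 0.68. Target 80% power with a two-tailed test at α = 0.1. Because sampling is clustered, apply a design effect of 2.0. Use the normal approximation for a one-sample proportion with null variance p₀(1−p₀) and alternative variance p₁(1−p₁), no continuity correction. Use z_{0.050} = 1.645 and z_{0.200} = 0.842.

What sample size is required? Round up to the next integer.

n = [z_{α/2}·√(p₀q₀) + z_β·√(p₁q₁)]² / (p₁ − p₀)²
  = [1.645·√(0.57·0.43) + 0.842·√(0.68·0.32)]² / (0.11)²
  = [1.645·0.4951 + 0.842·0.4665]² / 0.0121
  = [1.2072]² / 0.0121
  = 120.44
Design effect: 2.0 × 120.44 = 240.87.
Round up → n = 241.

n = 241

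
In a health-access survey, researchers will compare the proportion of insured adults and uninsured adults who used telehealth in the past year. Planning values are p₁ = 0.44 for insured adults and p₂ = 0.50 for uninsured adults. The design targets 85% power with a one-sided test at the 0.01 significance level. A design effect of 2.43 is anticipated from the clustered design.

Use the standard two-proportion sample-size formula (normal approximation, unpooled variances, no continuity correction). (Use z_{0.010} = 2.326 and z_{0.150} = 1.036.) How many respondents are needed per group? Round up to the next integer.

n = 3788 per group

n = (z_α + z_β)² · [p₁(1−p₁) + p₂(1−p₂)] / (p₁ − p₂)²
  = (2.326 + 1.036)² · (0.44·0.56 + 0.50·0.50) / (-0.06)²
  = (3.362)² · (0.2464 + 0.2500) / 0.0036
  = 11.3030 · 0.4964 / 0.0036
  = 1558.56
Design effect: 2.43 × 1558.56 = 3787.31.
Round up → n = 3788 per group.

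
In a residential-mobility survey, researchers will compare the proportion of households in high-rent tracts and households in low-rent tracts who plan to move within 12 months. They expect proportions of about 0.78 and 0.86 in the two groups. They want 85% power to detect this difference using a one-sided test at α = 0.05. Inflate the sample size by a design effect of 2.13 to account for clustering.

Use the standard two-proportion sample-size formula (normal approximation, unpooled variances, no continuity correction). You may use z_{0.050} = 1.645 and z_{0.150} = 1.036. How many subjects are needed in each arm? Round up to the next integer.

n = (z_α + z_β)² · [p₁(1−p₁) + p₂(1−p₂)] / (p₁ − p₂)²
  = (1.645 + 1.036)² · (0.78·0.22 + 0.86·0.14) / (-0.08)²
  = (2.681)² · (0.1716 + 0.1204) / 0.0064
  = 7.1878 · 0.2920 / 0.0064
  = 327.94
Design effect: 2.13 × 327.94 = 698.52.
Round up → n = 699 per group.

n = 699 per group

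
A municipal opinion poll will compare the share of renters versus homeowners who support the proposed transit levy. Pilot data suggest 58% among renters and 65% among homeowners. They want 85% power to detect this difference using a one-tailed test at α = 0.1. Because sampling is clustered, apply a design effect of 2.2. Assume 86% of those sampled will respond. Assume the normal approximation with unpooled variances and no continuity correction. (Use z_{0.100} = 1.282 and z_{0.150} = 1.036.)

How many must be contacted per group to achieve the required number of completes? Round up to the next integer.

n = 1322 per group

n = (z_α + z_β)² · [p₁(1−p₁) + p₂(1−p₂)] / (p₁ − p₂)²
  = (1.282 + 1.036)² · (0.58·0.42 + 0.65·0.35) / (-0.07)²
  = (2.318)² · (0.2436 + 0.2275) / 0.0049
  = 5.3731 · 0.4711 / 0.0049
  = 516.59
Design effect: 2.2 × 516.59 = 1136.49.
Adjust for 86% response: 1136.49 / 0.86 = 1321.50.
Round up → n = 1322 per group.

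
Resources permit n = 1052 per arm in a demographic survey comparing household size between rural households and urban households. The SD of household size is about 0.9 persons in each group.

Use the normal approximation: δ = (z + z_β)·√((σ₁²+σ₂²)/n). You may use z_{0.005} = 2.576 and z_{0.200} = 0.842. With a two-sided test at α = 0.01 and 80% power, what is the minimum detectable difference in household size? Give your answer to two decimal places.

Minimum detectable difference ≈ 0.13 persons

δ = (z_{α/2} + z_β) · √((σ₁²+σ₂²)/n)
  = (2.576 + 0.842) · √(1.62/1052)
  = 3.418 · √0.00154
  = 3.418 · 0.0392
  = 0.1341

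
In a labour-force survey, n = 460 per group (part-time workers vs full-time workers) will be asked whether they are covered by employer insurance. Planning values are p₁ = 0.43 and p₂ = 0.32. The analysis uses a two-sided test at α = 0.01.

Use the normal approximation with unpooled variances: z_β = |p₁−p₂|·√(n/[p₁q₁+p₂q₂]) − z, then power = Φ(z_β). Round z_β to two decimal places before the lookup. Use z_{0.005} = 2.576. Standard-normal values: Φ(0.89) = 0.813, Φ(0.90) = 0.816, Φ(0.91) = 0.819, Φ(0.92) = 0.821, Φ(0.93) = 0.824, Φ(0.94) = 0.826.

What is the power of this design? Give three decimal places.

z_β = |p₁−p₂|·√(n/[p₁q₁+p₂q₂]) − z_{α/2}
    = 0.11 · √(460/0.4627) − 2.576
    = 0.11 · 31.5304 − 2.576
    = 3.4683 − 2.576 = 0.8923 → 0.89
Power = Φ(0.89) = 0.813.

Power ≈ 0.813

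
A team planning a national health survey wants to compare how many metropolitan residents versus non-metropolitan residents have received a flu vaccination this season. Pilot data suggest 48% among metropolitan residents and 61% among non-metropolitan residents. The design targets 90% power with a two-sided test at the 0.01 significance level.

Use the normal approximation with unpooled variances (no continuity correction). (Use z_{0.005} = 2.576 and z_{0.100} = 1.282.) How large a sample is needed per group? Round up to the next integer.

n = (z_{α/2} + z_β)² · [p₁(1−p₁) + p₂(1−p₂)] / (p₁ − p₂)²
  = (2.576 + 1.282)² · (0.48·0.52 + 0.61·0.39) / (-0.13)²
  = (3.858)² · (0.2496 + 0.2379) / 0.0169
  = 14.8842 · 0.4875 / 0.0169
  = 429.35
Round up → n = 430 per group.

n = 430 per group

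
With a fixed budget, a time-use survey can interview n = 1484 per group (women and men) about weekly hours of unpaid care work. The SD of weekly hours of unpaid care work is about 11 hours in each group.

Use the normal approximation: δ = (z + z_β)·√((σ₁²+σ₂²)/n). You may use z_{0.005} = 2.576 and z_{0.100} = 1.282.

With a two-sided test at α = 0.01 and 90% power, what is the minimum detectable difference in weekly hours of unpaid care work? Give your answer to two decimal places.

δ = (z_{α/2} + z_β) · √((σ₁²+σ₂²)/n)
  = (2.576 + 1.282) · √(242/1484)
  = 3.858 · √0.16307
  = 3.858 · 0.4038
  = 1.5579

Minimum detectable difference ≈ 1.56 hours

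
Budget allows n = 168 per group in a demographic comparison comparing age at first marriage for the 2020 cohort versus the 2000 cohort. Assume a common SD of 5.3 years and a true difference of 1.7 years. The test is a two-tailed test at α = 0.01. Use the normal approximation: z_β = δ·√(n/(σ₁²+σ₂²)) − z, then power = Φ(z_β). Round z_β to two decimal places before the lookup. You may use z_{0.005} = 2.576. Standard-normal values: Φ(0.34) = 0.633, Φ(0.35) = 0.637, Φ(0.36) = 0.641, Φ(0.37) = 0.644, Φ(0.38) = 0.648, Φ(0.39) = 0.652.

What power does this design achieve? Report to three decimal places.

Power ≈ 0.641

z_β = δ·√(n/(σ₁²+σ₂²)) − z_{α/2}
    = 1.7 · √(168/56.18) − 2.576
    = 1.7 · 1.72927 − 2.576
    = 2.9398 − 2.576 = 0.3638 → 0.36
Power = Φ(0.36) = 0.641.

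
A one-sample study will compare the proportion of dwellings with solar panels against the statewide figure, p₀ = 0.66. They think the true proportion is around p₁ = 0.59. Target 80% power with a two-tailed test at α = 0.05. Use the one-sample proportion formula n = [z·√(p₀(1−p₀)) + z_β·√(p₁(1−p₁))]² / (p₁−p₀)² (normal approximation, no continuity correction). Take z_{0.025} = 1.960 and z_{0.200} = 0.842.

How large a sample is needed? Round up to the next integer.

n = 368

n = [z_{α/2}·√(p₀q₀) + z_β·√(p₁q₁)]² / (p₁ − p₀)²
  = [1.960·√(0.66·0.34) + 0.842·√(0.59·0.41)]² / (-0.07)²
  = [1.960·0.4737 + 0.842·0.4918]² / 0.0049
  = [1.3426]² / 0.0049
  = 367.87
Round up → n = 368.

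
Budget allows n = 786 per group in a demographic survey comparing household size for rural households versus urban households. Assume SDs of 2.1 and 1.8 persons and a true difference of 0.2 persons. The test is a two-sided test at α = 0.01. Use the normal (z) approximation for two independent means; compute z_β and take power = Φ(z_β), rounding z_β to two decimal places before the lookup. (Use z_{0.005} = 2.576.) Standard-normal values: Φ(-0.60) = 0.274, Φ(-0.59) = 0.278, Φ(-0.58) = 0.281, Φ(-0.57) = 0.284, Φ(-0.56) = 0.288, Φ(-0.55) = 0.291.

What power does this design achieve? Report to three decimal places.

z_β = δ·√(n/(σ₁²+σ₂²)) − z_{α/2}
    = 0.2 · √(786/7.65) − 2.576
    = 0.2 · 10.13633 − 2.576
    = 2.0273 − 2.576 = -0.5487 → -0.55
Power = Φ(-0.55) = 0.291.

Power ≈ 0.291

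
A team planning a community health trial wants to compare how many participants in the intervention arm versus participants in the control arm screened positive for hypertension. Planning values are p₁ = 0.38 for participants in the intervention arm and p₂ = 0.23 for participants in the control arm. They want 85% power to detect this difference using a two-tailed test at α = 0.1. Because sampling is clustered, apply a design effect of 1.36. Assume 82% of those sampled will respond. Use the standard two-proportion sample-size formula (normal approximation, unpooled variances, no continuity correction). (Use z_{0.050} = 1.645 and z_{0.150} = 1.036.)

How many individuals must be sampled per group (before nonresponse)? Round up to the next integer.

n = 219 per group

n = (z_{α/2} + z_β)² · [p₁(1−p₁) + p₂(1−p₂)] / (p₁ − p₂)²
  = (1.645 + 1.036)² · (0.38·0.62 + 0.23·0.77) / (0.15)²
  = (2.681)² · (0.2356 + 0.1771) / 0.0225
  = 7.1878 · 0.4127 / 0.0225
  = 131.84
Design effect: 1.36 × 131.84 = 179.30.
Adjust for 82% response: 179.30 / 0.82 = 218.66.
Round up → n = 219 per group.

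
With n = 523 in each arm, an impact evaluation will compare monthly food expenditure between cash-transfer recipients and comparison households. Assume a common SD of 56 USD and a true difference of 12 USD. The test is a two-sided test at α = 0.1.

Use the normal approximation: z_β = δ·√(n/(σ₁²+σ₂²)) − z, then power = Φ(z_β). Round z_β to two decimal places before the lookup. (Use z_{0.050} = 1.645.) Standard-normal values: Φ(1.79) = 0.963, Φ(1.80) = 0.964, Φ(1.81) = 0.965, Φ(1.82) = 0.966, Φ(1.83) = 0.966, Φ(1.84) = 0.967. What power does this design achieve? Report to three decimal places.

Power ≈ 0.966

z_β = δ·√(n/(σ₁²+σ₂²)) − z_{α/2}
    = 12 · √(523/6272) − 1.645
    = 12 · 0.28877 − 1.645
    = 3.4652 − 1.645 = 1.8202 → 1.82
Power = Φ(1.82) = 0.966.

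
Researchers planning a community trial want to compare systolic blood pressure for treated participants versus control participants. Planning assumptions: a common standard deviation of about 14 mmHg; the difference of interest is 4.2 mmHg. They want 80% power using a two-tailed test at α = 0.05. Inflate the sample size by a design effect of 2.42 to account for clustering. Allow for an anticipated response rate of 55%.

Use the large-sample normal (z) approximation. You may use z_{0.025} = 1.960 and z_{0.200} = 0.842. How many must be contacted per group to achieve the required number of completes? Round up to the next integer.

n = 768 per group

n = (z_{α/2} + z_β)² · (σ₁² + σ₂²) / δ²
  = (1.960 + 0.842)² · (2·14² = 392) / 4.2²
  = 7.8512 · 392 / 17.64
  = 174.47
Design effect: 2.42 × 174.47 = 422.22.
Adjust for 55% response: 422.22 / 0.55 = 767.67.
Round up → n = 768 per group.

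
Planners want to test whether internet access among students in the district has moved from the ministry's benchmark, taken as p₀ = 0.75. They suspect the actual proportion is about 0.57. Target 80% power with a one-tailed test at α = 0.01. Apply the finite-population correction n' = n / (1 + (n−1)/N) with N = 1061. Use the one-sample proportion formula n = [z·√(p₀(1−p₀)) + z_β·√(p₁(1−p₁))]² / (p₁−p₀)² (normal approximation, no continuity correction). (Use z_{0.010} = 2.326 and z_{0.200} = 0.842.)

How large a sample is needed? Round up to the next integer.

n = [z_α·√(p₀q₀) + z_β·√(p₁q₁)]² / (p₁ − p₀)²
  = [2.326·√(0.75·0.25) + 0.842·√(0.57·0.43)]² / (-0.18)²
  = [2.326·0.4330 + 0.842·0.4951]² / 0.0324
  = [1.4240]² / 0.0324
  = 62.59
Finite-population correction (N = 1061): 62.59 / (1 + (62.59 − 1)/1061) = 59.16.
Round up → n = 60.

n = 60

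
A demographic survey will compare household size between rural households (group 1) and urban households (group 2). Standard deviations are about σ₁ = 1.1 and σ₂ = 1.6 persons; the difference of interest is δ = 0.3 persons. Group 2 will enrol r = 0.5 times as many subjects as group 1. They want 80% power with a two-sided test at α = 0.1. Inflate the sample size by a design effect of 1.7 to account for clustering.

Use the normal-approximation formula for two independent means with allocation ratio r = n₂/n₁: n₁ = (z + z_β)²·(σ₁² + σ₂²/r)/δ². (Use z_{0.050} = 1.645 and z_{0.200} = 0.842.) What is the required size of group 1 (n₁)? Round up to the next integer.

n₁ = (z_{α/2} + z_β)² · (σ₁² + σ₂²/r) / δ²
   = (1.645 + 0.842)² · (1.1² + 1.6²/0.5) / 0.3²
   = 6.1852 · (1.21 + 5.12) / 0.09
   = 6.1852 · 6.33 / 0.09
   = 435.02
Design effect: 1.7 × 435.02 = 739.54.
Round up → n₁ = 740; n₂ = r·n₁ = 0.5 × 740 = 370.

n₁ = 740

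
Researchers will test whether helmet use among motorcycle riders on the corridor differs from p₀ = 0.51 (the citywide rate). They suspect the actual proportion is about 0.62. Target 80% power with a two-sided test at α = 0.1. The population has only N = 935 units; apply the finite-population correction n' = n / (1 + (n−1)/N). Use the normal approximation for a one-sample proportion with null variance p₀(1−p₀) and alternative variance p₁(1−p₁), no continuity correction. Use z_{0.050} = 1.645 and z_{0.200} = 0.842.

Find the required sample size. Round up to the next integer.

n = 111

n = [z_{α/2}·√(p₀q₀) + z_β·√(p₁q₁)]² / (p₁ − p₀)²
  = [1.645·√(0.51·0.49) + 0.842·√(0.62·0.38)]² / (0.11)²
  = [1.645·0.4999 + 0.842·0.4854]² / 0.0121
  = [1.2310]² / 0.0121
  = 125.24
Finite-population correction (N = 935): 125.24 / (1 + (125.24 − 1)/935) = 110.55.
Round up → n = 111.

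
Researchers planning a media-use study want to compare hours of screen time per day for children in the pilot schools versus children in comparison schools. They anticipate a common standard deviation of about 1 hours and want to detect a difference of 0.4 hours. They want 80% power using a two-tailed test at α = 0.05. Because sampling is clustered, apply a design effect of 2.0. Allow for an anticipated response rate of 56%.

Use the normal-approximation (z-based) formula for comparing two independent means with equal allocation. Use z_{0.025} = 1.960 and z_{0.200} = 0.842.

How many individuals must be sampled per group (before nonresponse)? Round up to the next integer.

n = (z_{α/2} + z_β)² · (σ₁² + σ₂²) / δ²
  = (1.960 + 0.842)² · (2·1² = 2) / 0.4²
  = 7.8512 · 2 / 0.16
  = 98.14
Design effect: 2.0 × 98.14 = 196.28.
Adjust for 56% response: 196.28 / 0.56 = 350.50.
Round up → n = 351 per group.

n = 351 per group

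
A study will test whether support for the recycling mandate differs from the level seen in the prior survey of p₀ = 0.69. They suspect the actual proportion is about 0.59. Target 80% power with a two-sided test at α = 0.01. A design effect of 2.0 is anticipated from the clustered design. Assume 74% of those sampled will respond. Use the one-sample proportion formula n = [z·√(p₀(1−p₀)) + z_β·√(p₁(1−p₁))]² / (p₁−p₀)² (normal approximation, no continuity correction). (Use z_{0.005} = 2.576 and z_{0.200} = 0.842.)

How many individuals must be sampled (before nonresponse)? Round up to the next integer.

n = 697

n = [z_{α/2}·√(p₀q₀) + z_β·√(p₁q₁)]² / (p₁ − p₀)²
  = [2.576·√(0.69·0.31) + 0.842·√(0.59·0.41)]² / (-0.10)²
  = [2.576·0.4625 + 0.842·0.4918]² / 0.0100
  = [1.6055]² / 0.0100
  = 257.77
Design effect: 2.0 × 257.77 = 515.53.
Adjust for 74% response: 515.53 / 0.74 = 696.66.
Round up → n = 697.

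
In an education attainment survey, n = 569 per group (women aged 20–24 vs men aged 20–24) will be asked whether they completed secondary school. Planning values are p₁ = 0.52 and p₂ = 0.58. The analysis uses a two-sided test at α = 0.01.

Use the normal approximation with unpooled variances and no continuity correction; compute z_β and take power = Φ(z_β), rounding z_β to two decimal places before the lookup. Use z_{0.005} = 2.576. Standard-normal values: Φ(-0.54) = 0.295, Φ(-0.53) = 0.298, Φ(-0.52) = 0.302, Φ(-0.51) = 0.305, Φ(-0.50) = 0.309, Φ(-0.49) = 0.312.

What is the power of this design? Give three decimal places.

z_β = |p₁−p₂|·√(n/[p₁q₁+p₂q₂]) − z_{α/2}
    = 0.06 · √(569/0.4932) − 2.576
    = 0.06 · 33.9660 − 2.576
    = 2.0380 − 2.576 = -0.5380 → -0.54
Power = Φ(-0.54) = 0.295.

Power ≈ 0.295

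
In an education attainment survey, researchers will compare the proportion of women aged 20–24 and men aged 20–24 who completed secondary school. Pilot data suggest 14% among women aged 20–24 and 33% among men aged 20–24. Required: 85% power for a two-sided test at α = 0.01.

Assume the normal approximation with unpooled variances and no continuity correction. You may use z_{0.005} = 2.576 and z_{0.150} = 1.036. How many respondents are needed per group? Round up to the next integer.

n = 124 per group

n = (z_{α/2} + z_β)² · [p₁(1−p₁) + p₂(1−p₂)] / (p₁ − p₂)²
  = (2.576 + 1.036)² · (0.14·0.86 + 0.33·0.67) / (-0.19)²
  = (3.612)² · (0.1204 + 0.2211) / 0.0361
  = 13.0465 · 0.3415 / 0.0361
  = 123.42
Round up → n = 124 per group.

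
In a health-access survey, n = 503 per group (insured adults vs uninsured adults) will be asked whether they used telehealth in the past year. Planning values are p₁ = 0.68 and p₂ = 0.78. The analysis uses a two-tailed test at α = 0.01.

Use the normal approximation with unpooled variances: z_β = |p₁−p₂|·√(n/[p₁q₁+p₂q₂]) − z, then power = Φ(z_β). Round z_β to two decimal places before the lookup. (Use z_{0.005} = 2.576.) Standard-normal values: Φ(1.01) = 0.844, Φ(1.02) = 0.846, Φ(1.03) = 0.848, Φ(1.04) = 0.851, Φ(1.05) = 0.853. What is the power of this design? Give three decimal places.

z_β = |p₁−p₂|·√(n/[p₁q₁+p₂q₂]) − z_{α/2}
    = 0.10 · √(503/0.3892) − 2.576
    = 0.10 · 35.9499 − 2.576
    = 3.5950 − 2.576 = 1.0190 → 1.02
Power = Φ(1.02) = 0.846.

Power ≈ 0.846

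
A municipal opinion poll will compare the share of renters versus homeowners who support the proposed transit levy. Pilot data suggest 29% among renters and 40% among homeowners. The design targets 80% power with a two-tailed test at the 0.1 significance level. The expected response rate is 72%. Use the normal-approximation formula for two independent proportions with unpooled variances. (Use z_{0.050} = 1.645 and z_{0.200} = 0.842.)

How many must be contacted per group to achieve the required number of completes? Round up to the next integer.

n = 317 per group

n = (z_{α/2} + z_β)² · [p₁(1−p₁) + p₂(1−p₂)] / (p₁ − p₂)²
  = (1.645 + 0.842)² · (0.29·0.71 + 0.40·0.60) / (-0.11)²
  = (2.487)² · (0.2059 + 0.2400) / 0.0121
  = 6.1852 · 0.4459 / 0.0121
  = 227.93
Adjust for 72% response: 227.93 / 0.72 = 316.57.
Round up → n = 317 per group.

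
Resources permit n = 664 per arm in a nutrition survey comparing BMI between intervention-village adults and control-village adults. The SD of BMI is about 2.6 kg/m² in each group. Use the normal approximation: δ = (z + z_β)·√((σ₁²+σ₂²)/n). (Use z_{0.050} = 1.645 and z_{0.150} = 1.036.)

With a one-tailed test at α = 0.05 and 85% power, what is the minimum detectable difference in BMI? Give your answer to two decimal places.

Minimum detectable difference ≈ 0.38 kg/m²

δ = (z_α + z_β) · √((σ₁²+σ₂²)/n)
  = (1.645 + 1.036) · √(13.52/664)
  = 2.681 · √0.02036
  = 2.681 · 0.1427
  = 0.3826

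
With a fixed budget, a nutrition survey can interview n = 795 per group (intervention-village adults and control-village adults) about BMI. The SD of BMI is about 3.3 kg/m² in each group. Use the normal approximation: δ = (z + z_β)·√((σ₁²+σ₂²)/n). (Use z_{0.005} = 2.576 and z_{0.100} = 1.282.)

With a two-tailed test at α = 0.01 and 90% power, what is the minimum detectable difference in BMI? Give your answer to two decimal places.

Minimum detectable difference ≈ 0.64 kg/m²

δ = (z_{α/2} + z_β) · √((σ₁²+σ₂²)/n)
  = (2.576 + 1.282) · √(21.78/795)
  = 3.858 · √0.0274
  = 3.858 · 0.1655
  = 0.6386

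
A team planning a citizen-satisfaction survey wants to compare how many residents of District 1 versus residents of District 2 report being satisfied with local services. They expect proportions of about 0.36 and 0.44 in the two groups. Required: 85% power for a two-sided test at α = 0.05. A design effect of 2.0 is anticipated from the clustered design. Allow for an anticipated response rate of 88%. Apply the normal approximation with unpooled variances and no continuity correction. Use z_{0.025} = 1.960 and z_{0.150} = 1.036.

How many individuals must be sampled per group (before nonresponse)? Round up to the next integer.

n = 1520 per group

n = (z_{α/2} + z_β)² · [p₁(1−p₁) + p₂(1−p₂)] / (p₁ − p₂)²
  = (1.960 + 1.036)² · (0.36·0.64 + 0.44·0.56) / (-0.08)²
  = (2.996)² · (0.2304 + 0.2464) / 0.0064
  = 8.9760 · 0.4768 / 0.0064
  = 668.71
Design effect: 2.0 × 668.71 = 1337.43.
Adjust for 88% response: 1337.43 / 0.88 = 1519.80.
Round up → n = 1520 per group.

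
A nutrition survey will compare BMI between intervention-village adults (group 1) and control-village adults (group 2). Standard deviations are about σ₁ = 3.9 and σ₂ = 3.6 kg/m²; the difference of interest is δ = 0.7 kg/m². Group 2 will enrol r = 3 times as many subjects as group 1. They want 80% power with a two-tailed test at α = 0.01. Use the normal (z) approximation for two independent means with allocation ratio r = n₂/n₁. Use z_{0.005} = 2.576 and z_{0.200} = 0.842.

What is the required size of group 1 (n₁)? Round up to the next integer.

n₁ = (z_{α/2} + z_β)² · (σ₁² + σ₂²/r) / δ²
   = (2.576 + 0.842)² · (3.9² + 3.6²/3) / 0.7²
   = 11.6827 · (15.21 + 4.32) / 0.49
   = 11.6827 · 19.53 / 0.49
   = 465.64
Round up → n₁ = 466; n₂ = r·n₁ = 3 × 466 = 1398.

n₁ = 466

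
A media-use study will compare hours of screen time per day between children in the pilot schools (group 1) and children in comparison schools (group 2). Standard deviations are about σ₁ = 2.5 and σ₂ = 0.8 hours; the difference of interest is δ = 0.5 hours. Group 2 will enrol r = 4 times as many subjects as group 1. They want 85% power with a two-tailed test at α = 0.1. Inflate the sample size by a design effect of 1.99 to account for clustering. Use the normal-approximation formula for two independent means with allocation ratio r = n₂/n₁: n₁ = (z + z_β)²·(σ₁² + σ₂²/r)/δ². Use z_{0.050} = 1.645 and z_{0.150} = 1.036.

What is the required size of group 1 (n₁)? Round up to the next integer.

n₁ = (z_{α/2} + z_β)² · (σ₁² + σ₂²/r) / δ²
   = (1.645 + 1.036)² · (2.5² + 0.8²/4) / 0.5²
   = 7.1878 · (6.25 + 0.16) / 0.25
   = 7.1878 · 6.41 / 0.25
   = 184.29
Design effect: 1.99 × 184.29 = 366.75.
Round up → n₁ = 367; n₂ = r·n₁ = 4 × 367 = 1468.

n₁ = 367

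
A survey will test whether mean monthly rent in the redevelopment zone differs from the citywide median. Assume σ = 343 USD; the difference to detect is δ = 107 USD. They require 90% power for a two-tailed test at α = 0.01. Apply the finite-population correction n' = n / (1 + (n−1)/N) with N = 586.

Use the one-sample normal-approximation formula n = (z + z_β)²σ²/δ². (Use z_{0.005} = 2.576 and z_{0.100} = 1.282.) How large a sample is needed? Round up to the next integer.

n = (z_{α/2} + z_β)² · σ² / δ²
  = (2.576 + 1.282)² · 343² / 107²
  = 14.8842 · 117649 / 11449
  = 152.95
Finite-population correction (N = 586): 152.95 / (1 + (152.95 − 1)/586) = 121.46.
Round up → n = 122.

n = 122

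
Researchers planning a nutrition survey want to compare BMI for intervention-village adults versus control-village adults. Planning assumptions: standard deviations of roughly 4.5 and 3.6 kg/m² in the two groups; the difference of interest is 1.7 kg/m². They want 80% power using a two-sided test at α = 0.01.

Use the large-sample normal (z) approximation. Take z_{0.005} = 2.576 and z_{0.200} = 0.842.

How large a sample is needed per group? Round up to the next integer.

n = 135 per group

n = (z_{α/2} + z_β)² · (σ₁² + σ₂²) / δ²
  = (2.576 + 0.842)² · (4.5² + 3.6² = 33.21) / 1.7²
  = 11.6827 · 33.21 / 2.89
  = 134.25
Round up → n = 135 per group.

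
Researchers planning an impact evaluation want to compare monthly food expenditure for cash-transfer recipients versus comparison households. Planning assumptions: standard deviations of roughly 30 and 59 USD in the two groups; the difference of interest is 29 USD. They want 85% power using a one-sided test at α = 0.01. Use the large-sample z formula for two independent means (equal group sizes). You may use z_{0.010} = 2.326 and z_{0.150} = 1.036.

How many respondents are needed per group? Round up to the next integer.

n = 59 per group

n = (z_α + z_β)² · (σ₁² + σ₂²) / δ²
  = (2.326 + 1.036)² · (30² + 59² = 4381) / 29²
  = 11.3030 · 4381 / 841
  = 58.88
Round up → n = 59 per group.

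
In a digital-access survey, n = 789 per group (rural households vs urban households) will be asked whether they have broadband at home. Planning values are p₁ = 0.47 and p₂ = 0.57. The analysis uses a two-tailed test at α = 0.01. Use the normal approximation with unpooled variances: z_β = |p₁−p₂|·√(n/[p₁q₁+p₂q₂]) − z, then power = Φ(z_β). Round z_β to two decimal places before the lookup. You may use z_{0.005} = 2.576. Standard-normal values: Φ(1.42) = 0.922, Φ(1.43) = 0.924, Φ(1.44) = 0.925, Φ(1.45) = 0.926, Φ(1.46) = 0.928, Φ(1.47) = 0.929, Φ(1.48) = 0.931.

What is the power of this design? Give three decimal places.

Power ≈ 0.922

z_β = |p₁−p₂|·√(n/[p₁q₁+p₂q₂]) − z_{α/2}
    = 0.10 · √(789/0.4942) − 2.576
    = 0.10 · 39.9565 − 2.576
    = 3.9956 − 2.576 = 1.4196 → 1.42
Power = Φ(1.42) = 0.922.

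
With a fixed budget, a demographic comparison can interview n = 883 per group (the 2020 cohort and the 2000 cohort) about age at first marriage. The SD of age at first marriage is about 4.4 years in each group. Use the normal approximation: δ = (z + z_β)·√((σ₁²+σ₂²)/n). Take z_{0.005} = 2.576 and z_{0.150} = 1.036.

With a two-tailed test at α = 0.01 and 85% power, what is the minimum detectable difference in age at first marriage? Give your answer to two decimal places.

Minimum detectable difference ≈ 0.76 years

δ = (z_{α/2} + z_β) · √((σ₁²+σ₂²)/n)
  = (2.576 + 1.036) · √(38.72/883)
  = 3.612 · √0.04385
  = 3.612 · 0.2094
  = 0.7564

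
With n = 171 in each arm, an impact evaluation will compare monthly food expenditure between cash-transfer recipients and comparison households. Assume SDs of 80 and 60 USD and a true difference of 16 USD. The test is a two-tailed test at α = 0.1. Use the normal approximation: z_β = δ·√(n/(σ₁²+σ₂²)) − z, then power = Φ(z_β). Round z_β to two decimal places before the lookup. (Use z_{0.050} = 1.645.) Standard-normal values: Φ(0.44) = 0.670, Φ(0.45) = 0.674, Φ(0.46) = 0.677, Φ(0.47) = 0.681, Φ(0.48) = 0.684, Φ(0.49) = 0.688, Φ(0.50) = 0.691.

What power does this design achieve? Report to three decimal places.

Power ≈ 0.674

z_β = δ·√(n/(σ₁²+σ₂²)) − z_{α/2}
    = 16 · √(171/10000) − 1.645
    = 16 · 0.13077 − 1.645
    = 2.0923 − 1.645 = 0.4473 → 0.45
Power = Φ(0.45) = 0.674.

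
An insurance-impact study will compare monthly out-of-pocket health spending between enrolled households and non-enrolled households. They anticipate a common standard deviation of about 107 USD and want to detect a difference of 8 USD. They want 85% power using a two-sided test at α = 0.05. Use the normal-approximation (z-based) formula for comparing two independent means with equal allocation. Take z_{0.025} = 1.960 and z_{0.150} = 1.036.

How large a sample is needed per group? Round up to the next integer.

n = 3212 per group

n = (z_{α/2} + z_β)² · (σ₁² + σ₂²) / δ²
  = (1.960 + 1.036)² · (2·107² = 22898) / 8²
  = 8.9760 · 22898 / 64
  = 3211.45
Round up → n = 3212 per group.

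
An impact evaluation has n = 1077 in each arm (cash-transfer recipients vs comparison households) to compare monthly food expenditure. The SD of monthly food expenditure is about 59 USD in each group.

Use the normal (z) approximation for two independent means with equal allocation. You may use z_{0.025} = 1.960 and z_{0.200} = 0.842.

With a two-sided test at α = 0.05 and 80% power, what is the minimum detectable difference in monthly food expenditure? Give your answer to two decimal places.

Minimum detectable difference ≈ 7.12 USD

δ = (z_{α/2} + z_β) · √((σ₁²+σ₂²)/n)
  = (1.960 + 0.842) · √(6962/1077)
  = 2.802 · √6.4643
  = 2.802 · 2.5425
  = 7.1241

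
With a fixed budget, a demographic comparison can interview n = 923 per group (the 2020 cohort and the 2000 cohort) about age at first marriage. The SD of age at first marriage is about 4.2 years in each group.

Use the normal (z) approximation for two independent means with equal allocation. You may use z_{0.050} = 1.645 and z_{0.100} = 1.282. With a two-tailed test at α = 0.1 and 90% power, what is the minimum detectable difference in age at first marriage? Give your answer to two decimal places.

Minimum detectable difference ≈ 0.57 years

δ = (z_{α/2} + z_β) · √((σ₁²+σ₂²)/n)
  = (1.645 + 1.282) · √(35.28/923)
  = 2.927 · √0.03822
  = 2.927 · 0.1955
  = 0.5723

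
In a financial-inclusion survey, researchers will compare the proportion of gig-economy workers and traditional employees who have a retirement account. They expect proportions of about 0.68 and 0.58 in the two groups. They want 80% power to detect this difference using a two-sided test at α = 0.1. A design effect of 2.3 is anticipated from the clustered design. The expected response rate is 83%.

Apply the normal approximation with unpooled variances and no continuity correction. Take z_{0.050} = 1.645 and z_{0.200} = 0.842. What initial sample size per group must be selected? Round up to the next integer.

n = 791 per group

n = (z_{α/2} + z_β)² · [p₁(1−p₁) + p₂(1−p₂)] / (p₁ − p₂)²
  = (1.645 + 0.842)² · (0.68·0.32 + 0.58·0.42) / (0.10)²
  = (2.487)² · (0.2176 + 0.2436) / 0.0100
  = 6.1852 · 0.4612 / 0.0100
  = 285.26
Design effect: 2.3 × 285.26 = 656.10.
Adjust for 83% response: 656.10 / 0.83 = 790.48.
Round up → n = 791 per group.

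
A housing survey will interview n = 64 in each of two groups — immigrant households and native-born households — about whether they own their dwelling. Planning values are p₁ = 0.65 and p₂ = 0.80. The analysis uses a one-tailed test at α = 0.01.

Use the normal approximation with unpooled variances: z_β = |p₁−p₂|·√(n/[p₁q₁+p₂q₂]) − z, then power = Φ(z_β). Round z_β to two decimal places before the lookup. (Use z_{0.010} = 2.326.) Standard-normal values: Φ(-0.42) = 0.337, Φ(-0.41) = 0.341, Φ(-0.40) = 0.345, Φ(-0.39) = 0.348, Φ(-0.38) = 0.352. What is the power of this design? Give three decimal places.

Power ≈ 0.345

z_β = |p₁−p₂|·√(n/[p₁q₁+p₂q₂]) − z_α
    = 0.15 · √(64/0.3875) − 2.326
    = 0.15 · 12.8515 − 2.326
    = 1.9277 − 2.326 = -0.3983 → -0.40
Power = Φ(-0.40) = 0.345.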